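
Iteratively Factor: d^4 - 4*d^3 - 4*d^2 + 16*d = (d - 2)*(d^3 - 2*d^2 - 8*d) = d*(d - 2)*(d^2 - 2*d - 8) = d*(d - 2)*(d + 2)*(d - 4)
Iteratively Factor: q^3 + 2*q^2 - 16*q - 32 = (q + 4)*(q^2 - 2*q - 8) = (q + 2)*(q + 4)*(q - 4)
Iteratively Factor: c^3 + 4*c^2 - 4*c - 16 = (c + 2)*(c^2 + 2*c - 8) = (c - 2)*(c + 2)*(c + 4)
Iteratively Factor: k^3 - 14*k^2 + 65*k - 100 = (k - 4)*(k^2 - 10*k + 25) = (k - 5)*(k - 4)*(k - 5)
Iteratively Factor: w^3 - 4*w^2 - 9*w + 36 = (w + 3)*(w^2 - 7*w + 12) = (w - 3)*(w + 3)*(w - 4)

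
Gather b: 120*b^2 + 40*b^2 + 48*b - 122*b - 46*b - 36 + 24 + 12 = 160*b^2 - 120*b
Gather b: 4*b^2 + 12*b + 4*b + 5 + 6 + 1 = 4*b^2 + 16*b + 12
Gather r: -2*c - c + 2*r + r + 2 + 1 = -3*c + 3*r + 3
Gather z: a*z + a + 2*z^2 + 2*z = a + 2*z^2 + z*(a + 2)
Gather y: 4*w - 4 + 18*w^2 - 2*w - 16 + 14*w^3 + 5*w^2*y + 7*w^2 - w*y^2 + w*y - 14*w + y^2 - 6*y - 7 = 14*w^3 + 25*w^2 - 12*w + y^2*(1 - w) + y*(5*w^2 + w - 6) - 27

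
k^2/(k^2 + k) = k/(k + 1)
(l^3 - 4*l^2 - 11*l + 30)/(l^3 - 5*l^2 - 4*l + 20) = (l + 3)/(l + 2)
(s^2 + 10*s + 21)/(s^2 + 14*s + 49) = (s + 3)/(s + 7)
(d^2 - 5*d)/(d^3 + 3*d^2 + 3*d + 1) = d*(d - 5)/(d^3 + 3*d^2 + 3*d + 1)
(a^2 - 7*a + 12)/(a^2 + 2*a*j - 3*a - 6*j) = (a - 4)/(a + 2*j)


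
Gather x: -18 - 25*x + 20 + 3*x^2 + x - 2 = 3*x^2 - 24*x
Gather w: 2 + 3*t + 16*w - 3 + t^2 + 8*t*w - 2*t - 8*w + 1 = t^2 + t + w*(8*t + 8)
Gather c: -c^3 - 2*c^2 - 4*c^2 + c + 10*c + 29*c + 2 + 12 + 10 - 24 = -c^3 - 6*c^2 + 40*c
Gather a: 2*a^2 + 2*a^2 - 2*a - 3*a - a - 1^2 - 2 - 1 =4*a^2 - 6*a - 4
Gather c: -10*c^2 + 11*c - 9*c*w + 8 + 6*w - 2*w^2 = -10*c^2 + c*(11 - 9*w) - 2*w^2 + 6*w + 8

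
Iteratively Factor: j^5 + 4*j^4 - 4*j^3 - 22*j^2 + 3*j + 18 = (j + 3)*(j^4 + j^3 - 7*j^2 - j + 6) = (j + 3)^2*(j^3 - 2*j^2 - j + 2) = (j - 2)*(j + 3)^2*(j^2 - 1) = (j - 2)*(j + 1)*(j + 3)^2*(j - 1)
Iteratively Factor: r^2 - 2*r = (r - 2)*(r)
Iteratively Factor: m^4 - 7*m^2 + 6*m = (m + 3)*(m^3 - 3*m^2 + 2*m) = (m - 1)*(m + 3)*(m^2 - 2*m) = m*(m - 1)*(m + 3)*(m - 2)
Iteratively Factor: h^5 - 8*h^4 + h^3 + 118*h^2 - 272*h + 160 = (h + 4)*(h^4 - 12*h^3 + 49*h^2 - 78*h + 40) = (h - 4)*(h + 4)*(h^3 - 8*h^2 + 17*h - 10) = (h - 4)*(h - 1)*(h + 4)*(h^2 - 7*h + 10) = (h - 4)*(h - 2)*(h - 1)*(h + 4)*(h - 5)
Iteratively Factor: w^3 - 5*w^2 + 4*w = (w)*(w^2 - 5*w + 4) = w*(w - 1)*(w - 4)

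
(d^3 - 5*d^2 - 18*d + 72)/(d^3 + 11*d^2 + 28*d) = (d^2 - 9*d + 18)/(d*(d + 7))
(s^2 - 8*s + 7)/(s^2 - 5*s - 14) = (s - 1)/(s + 2)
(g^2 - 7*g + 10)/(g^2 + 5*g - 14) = (g - 5)/(g + 7)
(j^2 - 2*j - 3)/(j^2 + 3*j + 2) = (j - 3)/(j + 2)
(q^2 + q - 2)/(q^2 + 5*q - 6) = (q + 2)/(q + 6)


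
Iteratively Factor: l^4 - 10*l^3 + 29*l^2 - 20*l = (l - 4)*(l^3 - 6*l^2 + 5*l) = l*(l - 4)*(l^2 - 6*l + 5) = l*(l - 5)*(l - 4)*(l - 1)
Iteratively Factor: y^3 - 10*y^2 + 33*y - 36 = (y - 4)*(y^2 - 6*y + 9) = (y - 4)*(y - 3)*(y - 3)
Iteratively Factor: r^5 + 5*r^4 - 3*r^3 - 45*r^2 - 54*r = (r - 3)*(r^4 + 8*r^3 + 21*r^2 + 18*r) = r*(r - 3)*(r^3 + 8*r^2 + 21*r + 18) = r*(r - 3)*(r + 2)*(r^2 + 6*r + 9) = r*(r - 3)*(r + 2)*(r + 3)*(r + 3)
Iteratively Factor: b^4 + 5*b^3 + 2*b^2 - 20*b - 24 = (b - 2)*(b^3 + 7*b^2 + 16*b + 12) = (b - 2)*(b + 2)*(b^2 + 5*b + 6) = (b - 2)*(b + 2)*(b + 3)*(b + 2)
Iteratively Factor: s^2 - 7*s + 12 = (s - 3)*(s - 4)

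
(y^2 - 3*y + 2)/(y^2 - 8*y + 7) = (y - 2)/(y - 7)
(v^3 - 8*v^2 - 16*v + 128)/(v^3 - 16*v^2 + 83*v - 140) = (v^2 - 4*v - 32)/(v^2 - 12*v + 35)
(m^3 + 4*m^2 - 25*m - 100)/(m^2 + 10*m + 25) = (m^2 - m - 20)/(m + 5)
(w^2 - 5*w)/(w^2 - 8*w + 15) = w/(w - 3)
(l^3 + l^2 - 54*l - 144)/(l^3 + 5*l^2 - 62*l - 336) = (l + 3)/(l + 7)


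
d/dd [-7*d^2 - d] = -14*d - 1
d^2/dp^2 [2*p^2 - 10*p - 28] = 4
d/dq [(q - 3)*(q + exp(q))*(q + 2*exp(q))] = (q - 3)*(q + exp(q))*(2*exp(q) + 1) + (q - 3)*(q + 2*exp(q))*(exp(q) + 1) + (q + exp(q))*(q + 2*exp(q))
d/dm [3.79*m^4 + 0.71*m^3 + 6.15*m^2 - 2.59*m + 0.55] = 15.16*m^3 + 2.13*m^2 + 12.3*m - 2.59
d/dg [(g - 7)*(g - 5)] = 2*g - 12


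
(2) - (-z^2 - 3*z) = z^2 + 3*z + 2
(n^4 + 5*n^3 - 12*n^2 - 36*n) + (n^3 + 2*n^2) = n^4 + 6*n^3 - 10*n^2 - 36*n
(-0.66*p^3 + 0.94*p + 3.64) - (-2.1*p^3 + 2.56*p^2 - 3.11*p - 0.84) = 1.44*p^3 - 2.56*p^2 + 4.05*p + 4.48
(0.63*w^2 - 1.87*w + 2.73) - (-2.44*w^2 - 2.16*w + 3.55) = 3.07*w^2 + 0.29*w - 0.82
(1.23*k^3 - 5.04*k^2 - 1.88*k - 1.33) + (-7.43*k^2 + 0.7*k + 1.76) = 1.23*k^3 - 12.47*k^2 - 1.18*k + 0.43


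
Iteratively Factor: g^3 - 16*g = (g + 4)*(g^2 - 4*g) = (g - 4)*(g + 4)*(g)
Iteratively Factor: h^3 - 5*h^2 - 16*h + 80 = (h + 4)*(h^2 - 9*h + 20) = (h - 4)*(h + 4)*(h - 5)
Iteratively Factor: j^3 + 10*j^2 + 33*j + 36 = (j + 3)*(j^2 + 7*j + 12) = (j + 3)^2*(j + 4)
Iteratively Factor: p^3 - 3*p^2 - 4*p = (p)*(p^2 - 3*p - 4) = p*(p + 1)*(p - 4)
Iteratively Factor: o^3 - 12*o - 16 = (o + 2)*(o^2 - 2*o - 8) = (o - 4)*(o + 2)*(o + 2)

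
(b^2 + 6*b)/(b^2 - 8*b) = (b + 6)/(b - 8)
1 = 1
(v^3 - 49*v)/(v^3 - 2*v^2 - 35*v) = (v + 7)/(v + 5)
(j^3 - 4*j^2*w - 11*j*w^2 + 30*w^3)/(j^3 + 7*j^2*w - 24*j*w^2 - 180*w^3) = (j^2 + j*w - 6*w^2)/(j^2 + 12*j*w + 36*w^2)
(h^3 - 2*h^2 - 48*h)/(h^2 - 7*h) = (h^2 - 2*h - 48)/(h - 7)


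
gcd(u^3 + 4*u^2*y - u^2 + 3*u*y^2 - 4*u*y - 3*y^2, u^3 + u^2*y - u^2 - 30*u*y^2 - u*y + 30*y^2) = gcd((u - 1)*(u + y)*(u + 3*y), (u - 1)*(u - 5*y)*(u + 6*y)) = u - 1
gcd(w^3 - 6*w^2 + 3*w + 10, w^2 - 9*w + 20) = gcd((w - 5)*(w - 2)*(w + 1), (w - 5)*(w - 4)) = w - 5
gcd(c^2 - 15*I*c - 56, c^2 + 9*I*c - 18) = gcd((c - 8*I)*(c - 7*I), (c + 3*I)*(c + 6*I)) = 1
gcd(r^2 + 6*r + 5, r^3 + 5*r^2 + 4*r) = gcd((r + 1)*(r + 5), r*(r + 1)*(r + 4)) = r + 1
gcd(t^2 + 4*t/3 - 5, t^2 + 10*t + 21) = t + 3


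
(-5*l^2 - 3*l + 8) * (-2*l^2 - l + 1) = 10*l^4 + 11*l^3 - 18*l^2 - 11*l + 8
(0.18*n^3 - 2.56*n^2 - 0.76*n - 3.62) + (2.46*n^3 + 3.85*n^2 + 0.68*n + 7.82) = 2.64*n^3 + 1.29*n^2 - 0.08*n + 4.2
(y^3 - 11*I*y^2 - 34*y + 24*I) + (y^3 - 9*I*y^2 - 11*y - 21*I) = 2*y^3 - 20*I*y^2 - 45*y + 3*I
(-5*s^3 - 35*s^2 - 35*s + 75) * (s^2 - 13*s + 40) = -5*s^5 + 30*s^4 + 220*s^3 - 870*s^2 - 2375*s + 3000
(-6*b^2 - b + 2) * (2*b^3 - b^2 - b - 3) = -12*b^5 + 4*b^4 + 11*b^3 + 17*b^2 + b - 6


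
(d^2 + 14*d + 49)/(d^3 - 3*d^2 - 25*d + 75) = (d^2 + 14*d + 49)/(d^3 - 3*d^2 - 25*d + 75)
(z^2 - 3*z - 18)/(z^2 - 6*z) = (z + 3)/z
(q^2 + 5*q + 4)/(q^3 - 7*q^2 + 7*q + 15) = (q + 4)/(q^2 - 8*q + 15)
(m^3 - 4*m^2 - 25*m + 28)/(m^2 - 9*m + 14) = (m^2 + 3*m - 4)/(m - 2)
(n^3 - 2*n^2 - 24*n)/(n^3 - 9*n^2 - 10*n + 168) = n/(n - 7)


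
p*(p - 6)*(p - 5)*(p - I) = p^4 - 11*p^3 - I*p^3 + 30*p^2 + 11*I*p^2 - 30*I*p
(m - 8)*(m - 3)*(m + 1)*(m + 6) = m^4 - 4*m^3 - 47*m^2 + 102*m + 144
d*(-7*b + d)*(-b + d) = 7*b^2*d - 8*b*d^2 + d^3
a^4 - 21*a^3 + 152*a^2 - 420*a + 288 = (a - 8)*(a - 6)^2*(a - 1)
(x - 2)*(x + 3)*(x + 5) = x^3 + 6*x^2 - x - 30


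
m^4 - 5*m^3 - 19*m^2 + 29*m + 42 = (m - 7)*(m - 2)*(m + 1)*(m + 3)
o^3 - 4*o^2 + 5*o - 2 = (o - 2)*(o - 1)^2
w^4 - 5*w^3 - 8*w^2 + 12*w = w*(w - 6)*(w - 1)*(w + 2)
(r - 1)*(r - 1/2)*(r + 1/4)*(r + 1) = r^4 - r^3/4 - 9*r^2/8 + r/4 + 1/8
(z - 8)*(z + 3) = z^2 - 5*z - 24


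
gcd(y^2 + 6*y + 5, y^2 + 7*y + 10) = y + 5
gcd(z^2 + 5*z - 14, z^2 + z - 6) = z - 2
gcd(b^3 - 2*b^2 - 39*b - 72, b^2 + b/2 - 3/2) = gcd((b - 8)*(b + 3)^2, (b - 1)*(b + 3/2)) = 1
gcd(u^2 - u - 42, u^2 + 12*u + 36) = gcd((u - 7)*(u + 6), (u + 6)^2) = u + 6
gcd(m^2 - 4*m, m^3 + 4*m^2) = m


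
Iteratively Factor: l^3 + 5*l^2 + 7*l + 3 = (l + 1)*(l^2 + 4*l + 3) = (l + 1)*(l + 3)*(l + 1)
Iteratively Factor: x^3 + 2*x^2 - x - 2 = (x + 2)*(x^2 - 1) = (x + 1)*(x + 2)*(x - 1)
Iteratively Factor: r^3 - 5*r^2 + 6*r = (r - 2)*(r^2 - 3*r) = (r - 3)*(r - 2)*(r)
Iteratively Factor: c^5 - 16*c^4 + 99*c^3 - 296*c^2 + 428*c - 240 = (c - 2)*(c^4 - 14*c^3 + 71*c^2 - 154*c + 120) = (c - 2)^2*(c^3 - 12*c^2 + 47*c - 60) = (c - 4)*(c - 2)^2*(c^2 - 8*c + 15) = (c - 4)*(c - 3)*(c - 2)^2*(c - 5)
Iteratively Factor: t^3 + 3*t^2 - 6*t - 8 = (t + 4)*(t^2 - t - 2) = (t - 2)*(t + 4)*(t + 1)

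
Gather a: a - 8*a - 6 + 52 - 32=14 - 7*a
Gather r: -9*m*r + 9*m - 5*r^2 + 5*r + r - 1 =9*m - 5*r^2 + r*(6 - 9*m) - 1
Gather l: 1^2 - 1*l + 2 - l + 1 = 4 - 2*l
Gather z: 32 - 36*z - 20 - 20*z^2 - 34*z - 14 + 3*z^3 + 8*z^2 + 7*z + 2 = 3*z^3 - 12*z^2 - 63*z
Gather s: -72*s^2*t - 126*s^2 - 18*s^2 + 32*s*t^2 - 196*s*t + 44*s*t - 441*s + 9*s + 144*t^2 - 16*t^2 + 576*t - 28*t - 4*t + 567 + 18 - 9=s^2*(-72*t - 144) + s*(32*t^2 - 152*t - 432) + 128*t^2 + 544*t + 576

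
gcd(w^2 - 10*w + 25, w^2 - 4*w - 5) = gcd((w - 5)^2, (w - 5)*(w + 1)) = w - 5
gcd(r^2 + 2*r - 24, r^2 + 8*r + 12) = r + 6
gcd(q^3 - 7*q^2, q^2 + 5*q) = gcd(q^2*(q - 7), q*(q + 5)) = q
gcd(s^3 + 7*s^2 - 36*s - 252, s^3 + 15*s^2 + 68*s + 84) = s^2 + 13*s + 42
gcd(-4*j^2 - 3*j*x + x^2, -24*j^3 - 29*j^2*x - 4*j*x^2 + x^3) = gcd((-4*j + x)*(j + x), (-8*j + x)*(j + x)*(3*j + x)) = j + x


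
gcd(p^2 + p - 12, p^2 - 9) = p - 3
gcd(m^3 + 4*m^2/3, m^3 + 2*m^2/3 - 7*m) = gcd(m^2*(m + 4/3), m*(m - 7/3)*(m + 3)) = m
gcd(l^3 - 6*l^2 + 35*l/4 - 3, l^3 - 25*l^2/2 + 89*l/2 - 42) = l^2 - 11*l/2 + 6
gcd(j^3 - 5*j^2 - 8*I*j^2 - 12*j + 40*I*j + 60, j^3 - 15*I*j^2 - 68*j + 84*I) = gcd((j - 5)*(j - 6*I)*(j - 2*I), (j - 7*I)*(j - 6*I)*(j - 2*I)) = j^2 - 8*I*j - 12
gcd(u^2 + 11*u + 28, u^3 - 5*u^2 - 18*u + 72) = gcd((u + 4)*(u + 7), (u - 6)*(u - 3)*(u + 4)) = u + 4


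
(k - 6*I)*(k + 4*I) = k^2 - 2*I*k + 24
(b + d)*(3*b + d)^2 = 9*b^3 + 15*b^2*d + 7*b*d^2 + d^3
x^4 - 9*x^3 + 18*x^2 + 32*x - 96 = (x - 4)^2*(x - 3)*(x + 2)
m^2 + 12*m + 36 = (m + 6)^2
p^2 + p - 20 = (p - 4)*(p + 5)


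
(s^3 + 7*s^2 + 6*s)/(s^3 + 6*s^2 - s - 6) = s/(s - 1)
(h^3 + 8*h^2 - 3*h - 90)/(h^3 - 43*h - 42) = (h^2 + 2*h - 15)/(h^2 - 6*h - 7)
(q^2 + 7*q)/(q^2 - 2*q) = (q + 7)/(q - 2)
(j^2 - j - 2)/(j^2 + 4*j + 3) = (j - 2)/(j + 3)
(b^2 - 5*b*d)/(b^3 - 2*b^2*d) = (b - 5*d)/(b*(b - 2*d))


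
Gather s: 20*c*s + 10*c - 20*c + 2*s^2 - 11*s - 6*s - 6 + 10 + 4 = -10*c + 2*s^2 + s*(20*c - 17) + 8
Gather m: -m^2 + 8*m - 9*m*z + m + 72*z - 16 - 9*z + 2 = -m^2 + m*(9 - 9*z) + 63*z - 14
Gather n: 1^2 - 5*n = 1 - 5*n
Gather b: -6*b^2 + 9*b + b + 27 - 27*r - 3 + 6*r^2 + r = -6*b^2 + 10*b + 6*r^2 - 26*r + 24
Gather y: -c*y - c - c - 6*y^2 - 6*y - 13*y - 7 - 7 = -2*c - 6*y^2 + y*(-c - 19) - 14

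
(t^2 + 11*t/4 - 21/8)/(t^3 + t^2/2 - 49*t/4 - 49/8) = (4*t - 3)/(4*t^2 - 12*t - 7)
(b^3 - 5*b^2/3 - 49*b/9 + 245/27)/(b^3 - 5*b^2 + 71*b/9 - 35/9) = (b + 7/3)/(b - 1)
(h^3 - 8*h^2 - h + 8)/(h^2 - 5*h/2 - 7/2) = 2*(h^2 - 9*h + 8)/(2*h - 7)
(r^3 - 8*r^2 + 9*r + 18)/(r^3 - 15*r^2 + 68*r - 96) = (r^2 - 5*r - 6)/(r^2 - 12*r + 32)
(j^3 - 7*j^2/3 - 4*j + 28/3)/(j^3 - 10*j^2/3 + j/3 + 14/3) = (j + 2)/(j + 1)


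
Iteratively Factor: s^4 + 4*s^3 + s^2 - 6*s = (s - 1)*(s^3 + 5*s^2 + 6*s) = s*(s - 1)*(s^2 + 5*s + 6) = s*(s - 1)*(s + 2)*(s + 3)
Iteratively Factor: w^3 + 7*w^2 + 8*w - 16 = (w - 1)*(w^2 + 8*w + 16) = (w - 1)*(w + 4)*(w + 4)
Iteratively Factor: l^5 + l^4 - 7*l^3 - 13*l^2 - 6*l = (l - 3)*(l^4 + 4*l^3 + 5*l^2 + 2*l) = (l - 3)*(l + 1)*(l^3 + 3*l^2 + 2*l) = (l - 3)*(l + 1)*(l + 2)*(l^2 + l) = l*(l - 3)*(l + 1)*(l + 2)*(l + 1)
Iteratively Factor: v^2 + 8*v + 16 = (v + 4)*(v + 4)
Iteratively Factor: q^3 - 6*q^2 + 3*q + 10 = (q - 5)*(q^2 - q - 2) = (q - 5)*(q + 1)*(q - 2)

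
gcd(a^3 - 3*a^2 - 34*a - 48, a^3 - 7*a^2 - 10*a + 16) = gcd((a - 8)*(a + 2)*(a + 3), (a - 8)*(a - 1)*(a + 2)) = a^2 - 6*a - 16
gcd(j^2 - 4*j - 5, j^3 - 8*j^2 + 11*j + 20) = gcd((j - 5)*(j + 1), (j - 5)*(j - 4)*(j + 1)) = j^2 - 4*j - 5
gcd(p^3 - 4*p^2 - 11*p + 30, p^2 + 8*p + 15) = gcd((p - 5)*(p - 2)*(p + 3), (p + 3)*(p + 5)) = p + 3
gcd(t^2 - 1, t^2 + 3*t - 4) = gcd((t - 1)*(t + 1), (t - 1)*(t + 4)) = t - 1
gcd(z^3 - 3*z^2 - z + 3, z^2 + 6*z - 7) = z - 1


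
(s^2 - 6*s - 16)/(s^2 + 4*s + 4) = (s - 8)/(s + 2)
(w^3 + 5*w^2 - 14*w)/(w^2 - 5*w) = (w^2 + 5*w - 14)/(w - 5)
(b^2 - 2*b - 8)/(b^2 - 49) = (b^2 - 2*b - 8)/(b^2 - 49)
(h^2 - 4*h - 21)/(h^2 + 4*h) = (h^2 - 4*h - 21)/(h*(h + 4))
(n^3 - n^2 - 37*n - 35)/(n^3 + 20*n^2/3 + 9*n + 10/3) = 3*(n - 7)/(3*n + 2)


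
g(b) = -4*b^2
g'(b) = -8*b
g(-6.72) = -180.63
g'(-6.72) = 53.76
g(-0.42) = -0.71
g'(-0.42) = 3.36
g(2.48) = -24.60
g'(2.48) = -19.84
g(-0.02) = -0.00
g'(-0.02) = 0.16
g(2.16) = -18.66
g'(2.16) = -17.28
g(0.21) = -0.18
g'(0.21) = -1.68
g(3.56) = -50.69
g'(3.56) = -28.48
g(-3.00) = -36.00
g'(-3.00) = 24.00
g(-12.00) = -576.00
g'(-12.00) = 96.00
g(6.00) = -144.00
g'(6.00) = -48.00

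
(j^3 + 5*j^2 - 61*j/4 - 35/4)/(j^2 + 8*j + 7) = (j^2 - 2*j - 5/4)/(j + 1)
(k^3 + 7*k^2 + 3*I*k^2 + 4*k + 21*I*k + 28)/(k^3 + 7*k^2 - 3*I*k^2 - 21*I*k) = (k^2 + 3*I*k + 4)/(k*(k - 3*I))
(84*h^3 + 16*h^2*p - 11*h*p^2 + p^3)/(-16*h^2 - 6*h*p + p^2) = (42*h^2 - 13*h*p + p^2)/(-8*h + p)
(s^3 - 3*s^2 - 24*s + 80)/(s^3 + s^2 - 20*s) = (s - 4)/s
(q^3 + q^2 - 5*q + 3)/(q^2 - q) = q + 2 - 3/q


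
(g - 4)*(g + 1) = g^2 - 3*g - 4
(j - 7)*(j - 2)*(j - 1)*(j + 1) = j^4 - 9*j^3 + 13*j^2 + 9*j - 14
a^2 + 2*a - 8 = (a - 2)*(a + 4)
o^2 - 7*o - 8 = (o - 8)*(o + 1)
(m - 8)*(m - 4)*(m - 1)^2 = m^4 - 14*m^3 + 57*m^2 - 76*m + 32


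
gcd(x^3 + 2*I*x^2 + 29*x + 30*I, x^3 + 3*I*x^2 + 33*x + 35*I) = x^2 - 4*I*x + 5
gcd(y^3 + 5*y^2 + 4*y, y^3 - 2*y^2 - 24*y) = y^2 + 4*y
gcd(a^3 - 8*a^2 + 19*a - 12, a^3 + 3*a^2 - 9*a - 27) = a - 3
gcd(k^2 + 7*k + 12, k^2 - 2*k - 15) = k + 3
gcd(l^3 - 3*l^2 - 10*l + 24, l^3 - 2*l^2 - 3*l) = 1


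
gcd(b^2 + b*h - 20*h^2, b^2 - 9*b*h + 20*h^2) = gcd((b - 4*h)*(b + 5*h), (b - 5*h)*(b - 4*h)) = b - 4*h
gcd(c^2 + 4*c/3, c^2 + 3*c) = c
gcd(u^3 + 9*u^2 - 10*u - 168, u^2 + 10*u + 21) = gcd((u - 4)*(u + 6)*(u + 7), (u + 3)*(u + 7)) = u + 7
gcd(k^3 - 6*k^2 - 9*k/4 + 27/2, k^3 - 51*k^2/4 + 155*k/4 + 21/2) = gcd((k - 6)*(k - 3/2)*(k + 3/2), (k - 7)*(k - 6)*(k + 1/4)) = k - 6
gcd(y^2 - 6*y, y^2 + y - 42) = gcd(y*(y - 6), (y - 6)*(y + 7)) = y - 6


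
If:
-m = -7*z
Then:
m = 7*z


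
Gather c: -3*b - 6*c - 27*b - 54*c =-30*b - 60*c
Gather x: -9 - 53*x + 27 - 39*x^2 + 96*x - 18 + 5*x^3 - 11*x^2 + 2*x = 5*x^3 - 50*x^2 + 45*x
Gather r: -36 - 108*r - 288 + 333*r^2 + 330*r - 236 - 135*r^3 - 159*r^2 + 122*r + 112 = -135*r^3 + 174*r^2 + 344*r - 448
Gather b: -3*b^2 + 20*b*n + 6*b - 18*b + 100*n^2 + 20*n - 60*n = -3*b^2 + b*(20*n - 12) + 100*n^2 - 40*n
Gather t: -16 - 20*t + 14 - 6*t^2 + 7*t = -6*t^2 - 13*t - 2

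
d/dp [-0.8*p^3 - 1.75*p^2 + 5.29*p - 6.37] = -2.4*p^2 - 3.5*p + 5.29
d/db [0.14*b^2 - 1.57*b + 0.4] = 0.28*b - 1.57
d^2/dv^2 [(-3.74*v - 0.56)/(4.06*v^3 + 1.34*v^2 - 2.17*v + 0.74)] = (-369.891984*v^5 - 232.852368*v^4 - 128.077368*v^3 + 158.406528*v^2 + 42.116496*v - 16.17476)/(66.923416*v^9 + 66.264072*v^8 - 85.437828*v^7 - 31.834312*v^6 + 69.820422*v^5 - 16.201278*v^4 - 16.459177*v^3 + 12.65511*v^2 - 3.564876*v + 0.405224)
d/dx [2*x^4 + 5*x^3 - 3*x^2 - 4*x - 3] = 8*x^3 + 15*x^2 - 6*x - 4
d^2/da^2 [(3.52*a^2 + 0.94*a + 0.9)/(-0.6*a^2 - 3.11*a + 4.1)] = (12.45984*a^3 - 53.8992*a^2 - 23.9508*a - 164.15206)/(0.216*a^6 + 3.3588*a^5 + 12.98178*a^4 - 15.823369*a^3 - 88.70883*a^2 + 156.8373*a - 68.921)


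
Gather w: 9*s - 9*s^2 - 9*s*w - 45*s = -9*s^2 - 9*s*w - 36*s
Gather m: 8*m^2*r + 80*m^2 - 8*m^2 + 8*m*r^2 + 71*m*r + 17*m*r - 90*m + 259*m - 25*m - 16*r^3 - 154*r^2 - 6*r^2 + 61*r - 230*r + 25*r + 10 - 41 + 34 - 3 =m^2*(8*r + 72) + m*(8*r^2 + 88*r + 144) - 16*r^3 - 160*r^2 - 144*r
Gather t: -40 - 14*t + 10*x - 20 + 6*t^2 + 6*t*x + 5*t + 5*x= 6*t^2 + t*(6*x - 9) + 15*x - 60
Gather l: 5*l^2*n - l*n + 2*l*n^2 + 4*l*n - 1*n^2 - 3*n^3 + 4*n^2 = 5*l^2*n + l*(2*n^2 + 3*n) - 3*n^3 + 3*n^2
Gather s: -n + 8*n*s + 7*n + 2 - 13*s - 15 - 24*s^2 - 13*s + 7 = 6*n - 24*s^2 + s*(8*n - 26) - 6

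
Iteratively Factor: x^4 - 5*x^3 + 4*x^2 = (x - 1)*(x^3 - 4*x^2) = (x - 4)*(x - 1)*(x^2) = x*(x - 4)*(x - 1)*(x)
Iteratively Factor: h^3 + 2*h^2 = (h + 2)*(h^2) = h*(h + 2)*(h)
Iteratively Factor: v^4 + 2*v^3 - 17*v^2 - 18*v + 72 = (v - 2)*(v^3 + 4*v^2 - 9*v - 36) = (v - 2)*(v + 4)*(v^2 - 9) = (v - 2)*(v + 3)*(v + 4)*(v - 3)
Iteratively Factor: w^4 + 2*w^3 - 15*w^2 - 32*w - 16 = (w - 4)*(w^3 + 6*w^2 + 9*w + 4) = (w - 4)*(w + 4)*(w^2 + 2*w + 1) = (w - 4)*(w + 1)*(w + 4)*(w + 1)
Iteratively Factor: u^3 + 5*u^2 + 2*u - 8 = (u + 2)*(u^2 + 3*u - 4) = (u - 1)*(u + 2)*(u + 4)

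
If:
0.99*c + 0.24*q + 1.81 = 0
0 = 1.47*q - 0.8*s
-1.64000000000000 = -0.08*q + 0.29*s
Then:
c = -0.95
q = -3.62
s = -6.65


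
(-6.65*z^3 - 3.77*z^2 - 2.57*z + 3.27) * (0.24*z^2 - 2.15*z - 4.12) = -1.596*z^5 + 13.3927*z^4 + 34.8867*z^3 + 21.8427*z^2 + 3.5579*z - 13.4724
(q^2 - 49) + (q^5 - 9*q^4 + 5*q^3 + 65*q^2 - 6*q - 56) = q^5 - 9*q^4 + 5*q^3 + 66*q^2 - 6*q - 105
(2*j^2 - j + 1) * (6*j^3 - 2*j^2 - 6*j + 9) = 12*j^5 - 10*j^4 - 4*j^3 + 22*j^2 - 15*j + 9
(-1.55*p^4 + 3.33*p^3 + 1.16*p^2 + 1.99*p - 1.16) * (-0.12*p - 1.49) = 0.186*p^5 + 1.9099*p^4 - 5.1009*p^3 - 1.9672*p^2 - 2.8259*p + 1.7284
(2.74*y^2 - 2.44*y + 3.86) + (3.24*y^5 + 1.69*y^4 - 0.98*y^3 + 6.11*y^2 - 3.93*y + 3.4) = 3.24*y^5 + 1.69*y^4 - 0.98*y^3 + 8.85*y^2 - 6.37*y + 7.26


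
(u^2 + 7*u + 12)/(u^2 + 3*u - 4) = (u + 3)/(u - 1)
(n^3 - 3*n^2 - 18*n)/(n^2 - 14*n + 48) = n*(n + 3)/(n - 8)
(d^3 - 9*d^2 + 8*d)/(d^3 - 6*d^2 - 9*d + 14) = d*(d - 8)/(d^2 - 5*d - 14)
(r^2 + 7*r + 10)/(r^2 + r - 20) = (r + 2)/(r - 4)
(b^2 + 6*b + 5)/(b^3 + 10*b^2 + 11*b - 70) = (b + 1)/(b^2 + 5*b - 14)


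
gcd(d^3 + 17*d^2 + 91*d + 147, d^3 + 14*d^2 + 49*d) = d^2 + 14*d + 49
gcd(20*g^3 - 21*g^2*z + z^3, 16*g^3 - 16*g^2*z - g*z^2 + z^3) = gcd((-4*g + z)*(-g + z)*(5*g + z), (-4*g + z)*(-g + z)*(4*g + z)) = 4*g^2 - 5*g*z + z^2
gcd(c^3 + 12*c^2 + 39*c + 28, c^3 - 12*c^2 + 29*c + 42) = c + 1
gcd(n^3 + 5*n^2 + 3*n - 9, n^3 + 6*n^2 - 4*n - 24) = 1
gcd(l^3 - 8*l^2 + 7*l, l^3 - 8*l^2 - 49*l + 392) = l - 7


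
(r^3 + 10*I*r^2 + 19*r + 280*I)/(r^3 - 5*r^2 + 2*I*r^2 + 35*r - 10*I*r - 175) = (r + 8*I)/(r - 5)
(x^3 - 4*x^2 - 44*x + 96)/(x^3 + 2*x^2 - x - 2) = (x^3 - 4*x^2 - 44*x + 96)/(x^3 + 2*x^2 - x - 2)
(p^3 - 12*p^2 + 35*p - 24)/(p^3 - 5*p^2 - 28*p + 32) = (p - 3)/(p + 4)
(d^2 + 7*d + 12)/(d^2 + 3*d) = (d + 4)/d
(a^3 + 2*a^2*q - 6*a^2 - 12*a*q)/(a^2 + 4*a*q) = (a^2 + 2*a*q - 6*a - 12*q)/(a + 4*q)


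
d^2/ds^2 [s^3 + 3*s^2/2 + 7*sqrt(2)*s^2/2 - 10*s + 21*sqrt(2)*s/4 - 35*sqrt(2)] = 6*s + 3 + 7*sqrt(2)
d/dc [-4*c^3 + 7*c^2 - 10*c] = -12*c^2 + 14*c - 10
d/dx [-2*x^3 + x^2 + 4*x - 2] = -6*x^2 + 2*x + 4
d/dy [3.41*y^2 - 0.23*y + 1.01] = 6.82*y - 0.23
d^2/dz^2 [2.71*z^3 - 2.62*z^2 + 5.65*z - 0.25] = 16.26*z - 5.24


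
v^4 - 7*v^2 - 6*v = v*(v - 3)*(v + 1)*(v + 2)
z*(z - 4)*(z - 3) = z^3 - 7*z^2 + 12*z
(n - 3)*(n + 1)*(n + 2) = n^3 - 7*n - 6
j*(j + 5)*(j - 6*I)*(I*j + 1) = I*j^4 + 7*j^3 + 5*I*j^3 + 35*j^2 - 6*I*j^2 - 30*I*j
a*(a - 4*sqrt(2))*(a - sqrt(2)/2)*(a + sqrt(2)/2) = a^4 - 4*sqrt(2)*a^3 - a^2/2 + 2*sqrt(2)*a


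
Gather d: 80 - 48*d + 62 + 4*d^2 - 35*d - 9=4*d^2 - 83*d + 133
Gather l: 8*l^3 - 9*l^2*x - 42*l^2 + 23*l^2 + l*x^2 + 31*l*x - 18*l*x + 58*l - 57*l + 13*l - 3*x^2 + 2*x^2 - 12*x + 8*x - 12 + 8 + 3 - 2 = 8*l^3 + l^2*(-9*x - 19) + l*(x^2 + 13*x + 14) - x^2 - 4*x - 3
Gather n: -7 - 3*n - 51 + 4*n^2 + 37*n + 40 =4*n^2 + 34*n - 18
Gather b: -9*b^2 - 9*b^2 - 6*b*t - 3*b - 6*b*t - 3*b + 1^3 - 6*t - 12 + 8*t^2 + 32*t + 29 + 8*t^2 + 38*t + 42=-18*b^2 + b*(-12*t - 6) + 16*t^2 + 64*t + 60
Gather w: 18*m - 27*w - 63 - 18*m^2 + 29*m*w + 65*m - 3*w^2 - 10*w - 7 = -18*m^2 + 83*m - 3*w^2 + w*(29*m - 37) - 70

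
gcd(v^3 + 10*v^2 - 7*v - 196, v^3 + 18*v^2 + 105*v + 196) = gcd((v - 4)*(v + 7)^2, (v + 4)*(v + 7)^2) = v^2 + 14*v + 49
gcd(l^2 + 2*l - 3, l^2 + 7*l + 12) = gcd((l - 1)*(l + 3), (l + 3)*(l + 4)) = l + 3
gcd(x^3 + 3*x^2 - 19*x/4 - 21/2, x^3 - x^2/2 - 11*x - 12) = x + 3/2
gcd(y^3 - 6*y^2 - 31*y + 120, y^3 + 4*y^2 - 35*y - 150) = y + 5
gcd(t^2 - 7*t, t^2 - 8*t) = t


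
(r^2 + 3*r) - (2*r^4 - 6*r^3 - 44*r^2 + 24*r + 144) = -2*r^4 + 6*r^3 + 45*r^2 - 21*r - 144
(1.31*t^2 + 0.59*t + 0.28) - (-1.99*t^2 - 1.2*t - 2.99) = 3.3*t^2 + 1.79*t + 3.27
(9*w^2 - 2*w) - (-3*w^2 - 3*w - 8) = 12*w^2 + w + 8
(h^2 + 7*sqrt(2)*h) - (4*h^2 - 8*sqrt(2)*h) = -3*h^2 + 15*sqrt(2)*h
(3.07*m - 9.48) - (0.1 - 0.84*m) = 3.91*m - 9.58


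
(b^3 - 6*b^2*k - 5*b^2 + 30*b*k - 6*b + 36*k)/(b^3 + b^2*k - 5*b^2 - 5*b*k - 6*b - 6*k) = (b - 6*k)/(b + k)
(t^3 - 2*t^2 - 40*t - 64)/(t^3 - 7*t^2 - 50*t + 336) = (t^2 + 6*t + 8)/(t^2 + t - 42)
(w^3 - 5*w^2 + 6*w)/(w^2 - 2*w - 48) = w*(-w^2 + 5*w - 6)/(-w^2 + 2*w + 48)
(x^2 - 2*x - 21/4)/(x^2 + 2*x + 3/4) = (2*x - 7)/(2*x + 1)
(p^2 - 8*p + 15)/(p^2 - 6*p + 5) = (p - 3)/(p - 1)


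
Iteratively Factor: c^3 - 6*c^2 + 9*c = (c - 3)*(c^2 - 3*c) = c*(c - 3)*(c - 3)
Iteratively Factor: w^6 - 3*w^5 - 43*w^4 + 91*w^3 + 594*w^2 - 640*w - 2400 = (w + 4)*(w^5 - 7*w^4 - 15*w^3 + 151*w^2 - 10*w - 600) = (w - 3)*(w + 4)*(w^4 - 4*w^3 - 27*w^2 + 70*w + 200) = (w - 3)*(w + 4)^2*(w^3 - 8*w^2 + 5*w + 50) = (w - 5)*(w - 3)*(w + 4)^2*(w^2 - 3*w - 10) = (w - 5)*(w - 3)*(w + 2)*(w + 4)^2*(w - 5)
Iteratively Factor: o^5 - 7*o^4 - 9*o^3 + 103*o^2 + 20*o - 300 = (o - 5)*(o^4 - 2*o^3 - 19*o^2 + 8*o + 60) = (o - 5)*(o + 3)*(o^3 - 5*o^2 - 4*o + 20) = (o - 5)^2*(o + 3)*(o^2 - 4) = (o - 5)^2*(o - 2)*(o + 3)*(o + 2)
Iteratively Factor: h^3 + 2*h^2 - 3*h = (h + 3)*(h^2 - h) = (h - 1)*(h + 3)*(h)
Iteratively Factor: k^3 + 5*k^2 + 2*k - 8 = (k - 1)*(k^2 + 6*k + 8) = (k - 1)*(k + 2)*(k + 4)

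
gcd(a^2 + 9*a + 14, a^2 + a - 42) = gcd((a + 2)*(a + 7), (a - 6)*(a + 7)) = a + 7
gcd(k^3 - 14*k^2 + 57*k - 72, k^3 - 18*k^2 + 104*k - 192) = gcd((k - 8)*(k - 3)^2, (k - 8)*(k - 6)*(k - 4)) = k - 8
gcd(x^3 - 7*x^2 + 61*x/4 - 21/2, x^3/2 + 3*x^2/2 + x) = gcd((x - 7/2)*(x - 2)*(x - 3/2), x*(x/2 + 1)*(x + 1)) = 1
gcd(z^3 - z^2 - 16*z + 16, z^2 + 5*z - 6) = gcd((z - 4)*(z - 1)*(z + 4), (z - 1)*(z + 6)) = z - 1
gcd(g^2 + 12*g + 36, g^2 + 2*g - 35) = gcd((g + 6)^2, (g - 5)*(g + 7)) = 1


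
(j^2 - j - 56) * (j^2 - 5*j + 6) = j^4 - 6*j^3 - 45*j^2 + 274*j - 336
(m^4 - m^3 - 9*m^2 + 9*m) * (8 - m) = -m^5 + 9*m^4 + m^3 - 81*m^2 + 72*m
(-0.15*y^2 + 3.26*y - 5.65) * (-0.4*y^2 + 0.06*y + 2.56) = 0.06*y^4 - 1.313*y^3 + 2.0716*y^2 + 8.0066*y - 14.464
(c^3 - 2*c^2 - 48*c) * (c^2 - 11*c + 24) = c^5 - 13*c^4 - 2*c^3 + 480*c^2 - 1152*c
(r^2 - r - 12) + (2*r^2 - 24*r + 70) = 3*r^2 - 25*r + 58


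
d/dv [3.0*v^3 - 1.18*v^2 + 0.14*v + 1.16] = 9.0*v^2 - 2.36*v + 0.14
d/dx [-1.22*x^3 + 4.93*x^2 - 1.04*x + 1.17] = -3.66*x^2 + 9.86*x - 1.04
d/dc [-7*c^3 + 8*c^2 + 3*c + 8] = -21*c^2 + 16*c + 3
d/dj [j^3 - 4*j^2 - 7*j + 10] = 3*j^2 - 8*j - 7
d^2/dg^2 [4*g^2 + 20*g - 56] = 8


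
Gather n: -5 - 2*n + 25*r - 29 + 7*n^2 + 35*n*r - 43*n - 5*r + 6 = 7*n^2 + n*(35*r - 45) + 20*r - 28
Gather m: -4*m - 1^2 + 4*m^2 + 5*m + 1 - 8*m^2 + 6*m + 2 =-4*m^2 + 7*m + 2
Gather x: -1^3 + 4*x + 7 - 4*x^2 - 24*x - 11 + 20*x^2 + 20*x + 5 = 16*x^2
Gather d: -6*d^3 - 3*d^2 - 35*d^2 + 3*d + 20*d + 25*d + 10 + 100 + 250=-6*d^3 - 38*d^2 + 48*d + 360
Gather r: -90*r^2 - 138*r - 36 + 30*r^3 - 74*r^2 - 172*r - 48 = 30*r^3 - 164*r^2 - 310*r - 84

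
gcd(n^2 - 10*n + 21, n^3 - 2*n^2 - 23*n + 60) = n - 3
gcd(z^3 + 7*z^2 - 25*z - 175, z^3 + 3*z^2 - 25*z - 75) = z^2 - 25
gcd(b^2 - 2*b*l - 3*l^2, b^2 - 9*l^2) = b - 3*l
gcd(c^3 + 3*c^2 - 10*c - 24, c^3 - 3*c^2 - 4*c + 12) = c^2 - c - 6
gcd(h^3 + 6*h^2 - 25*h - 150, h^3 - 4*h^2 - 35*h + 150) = h^2 + h - 30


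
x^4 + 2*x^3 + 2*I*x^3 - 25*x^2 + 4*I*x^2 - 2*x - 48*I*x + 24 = (x - 4)*(x + 6)*(x + I)^2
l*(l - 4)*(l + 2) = l^3 - 2*l^2 - 8*l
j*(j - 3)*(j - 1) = j^3 - 4*j^2 + 3*j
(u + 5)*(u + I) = u^2 + 5*u + I*u + 5*I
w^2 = w^2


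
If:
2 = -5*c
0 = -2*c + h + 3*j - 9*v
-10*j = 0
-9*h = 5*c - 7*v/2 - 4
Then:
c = -2/5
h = 568/775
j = 0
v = 132/775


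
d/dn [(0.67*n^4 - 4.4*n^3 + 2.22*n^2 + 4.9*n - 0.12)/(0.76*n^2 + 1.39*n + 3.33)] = (1.0184*n^5 - 0.550100000000001*n^4 - 3.3076*n^3 - 44.5942*n^2 + 14.9676*n + 16.4838)/(0.5776*n^4 + 2.1128*n^3 + 6.9937*n^2 + 9.2574*n + 11.0889)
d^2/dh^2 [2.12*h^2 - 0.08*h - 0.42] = 4.24000000000000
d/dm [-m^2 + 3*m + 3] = 3 - 2*m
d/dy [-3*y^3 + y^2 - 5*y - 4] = -9*y^2 + 2*y - 5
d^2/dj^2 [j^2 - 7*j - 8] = 2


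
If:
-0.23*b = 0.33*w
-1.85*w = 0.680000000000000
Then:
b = 0.53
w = -0.37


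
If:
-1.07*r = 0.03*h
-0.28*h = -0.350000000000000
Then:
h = 1.25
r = -0.04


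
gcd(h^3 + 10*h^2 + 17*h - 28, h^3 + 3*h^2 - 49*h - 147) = h + 7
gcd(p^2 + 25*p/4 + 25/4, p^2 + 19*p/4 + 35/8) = p + 5/4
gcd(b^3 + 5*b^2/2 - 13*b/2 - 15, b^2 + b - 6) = b + 3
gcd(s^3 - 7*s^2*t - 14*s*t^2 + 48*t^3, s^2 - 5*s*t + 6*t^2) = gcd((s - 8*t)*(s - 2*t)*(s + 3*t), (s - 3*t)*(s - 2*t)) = s - 2*t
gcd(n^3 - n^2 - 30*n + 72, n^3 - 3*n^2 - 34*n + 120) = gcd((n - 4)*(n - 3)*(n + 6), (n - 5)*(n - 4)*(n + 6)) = n^2 + 2*n - 24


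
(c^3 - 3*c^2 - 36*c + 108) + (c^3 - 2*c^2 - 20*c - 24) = 2*c^3 - 5*c^2 - 56*c + 84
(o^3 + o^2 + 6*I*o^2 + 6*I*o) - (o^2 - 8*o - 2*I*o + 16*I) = o^3 + 6*I*o^2 + 8*o + 8*I*o - 16*I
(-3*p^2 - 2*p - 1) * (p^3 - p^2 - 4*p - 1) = -3*p^5 + p^4 + 13*p^3 + 12*p^2 + 6*p + 1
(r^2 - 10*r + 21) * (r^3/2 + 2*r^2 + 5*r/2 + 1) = r^5/2 - 3*r^4 - 7*r^3 + 18*r^2 + 85*r/2 + 21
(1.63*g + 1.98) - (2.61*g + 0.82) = 1.16 - 0.98*g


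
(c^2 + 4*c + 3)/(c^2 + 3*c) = (c + 1)/c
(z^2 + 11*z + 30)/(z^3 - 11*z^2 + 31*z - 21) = (z^2 + 11*z + 30)/(z^3 - 11*z^2 + 31*z - 21)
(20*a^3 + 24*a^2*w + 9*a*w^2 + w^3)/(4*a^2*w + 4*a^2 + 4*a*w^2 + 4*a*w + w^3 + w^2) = (5*a + w)/(w + 1)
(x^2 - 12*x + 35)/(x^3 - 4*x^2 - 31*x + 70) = (x - 5)/(x^2 + 3*x - 10)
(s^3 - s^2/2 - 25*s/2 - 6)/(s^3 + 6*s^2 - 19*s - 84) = (s + 1/2)/(s + 7)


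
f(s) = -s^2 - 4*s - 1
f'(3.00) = -10.00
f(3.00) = -22.00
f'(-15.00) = 26.00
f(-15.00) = -166.00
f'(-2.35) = 0.70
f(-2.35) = 2.88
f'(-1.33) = -1.34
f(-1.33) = 2.55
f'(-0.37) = -3.26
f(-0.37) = 0.34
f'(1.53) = -7.06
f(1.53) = -9.46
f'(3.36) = -10.72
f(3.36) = -25.73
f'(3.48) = -10.96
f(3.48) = -27.03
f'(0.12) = -4.24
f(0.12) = -1.49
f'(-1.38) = -1.24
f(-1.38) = 2.62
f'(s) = -2*s - 4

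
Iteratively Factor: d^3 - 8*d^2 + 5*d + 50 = (d - 5)*(d^2 - 3*d - 10) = (d - 5)^2*(d + 2)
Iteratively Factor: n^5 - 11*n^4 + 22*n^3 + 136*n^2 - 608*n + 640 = (n - 5)*(n^4 - 6*n^3 - 8*n^2 + 96*n - 128) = (n - 5)*(n - 4)*(n^3 - 2*n^2 - 16*n + 32) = (n - 5)*(n - 4)*(n - 2)*(n^2 - 16) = (n - 5)*(n - 4)*(n - 2)*(n + 4)*(n - 4)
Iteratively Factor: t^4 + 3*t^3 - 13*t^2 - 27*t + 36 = (t + 3)*(t^3 - 13*t + 12) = (t + 3)*(t + 4)*(t^2 - 4*t + 3) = (t - 3)*(t + 3)*(t + 4)*(t - 1)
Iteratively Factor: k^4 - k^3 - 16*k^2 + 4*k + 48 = (k + 3)*(k^3 - 4*k^2 - 4*k + 16) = (k - 2)*(k + 3)*(k^2 - 2*k - 8) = (k - 4)*(k - 2)*(k + 3)*(k + 2)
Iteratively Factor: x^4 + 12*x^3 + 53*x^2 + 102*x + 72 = (x + 3)*(x^3 + 9*x^2 + 26*x + 24) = (x + 3)*(x + 4)*(x^2 + 5*x + 6) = (x + 3)^2*(x + 4)*(x + 2)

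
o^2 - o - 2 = (o - 2)*(o + 1)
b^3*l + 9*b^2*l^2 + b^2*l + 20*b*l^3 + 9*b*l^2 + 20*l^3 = (b + 4*l)*(b + 5*l)*(b*l + l)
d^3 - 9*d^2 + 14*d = d*(d - 7)*(d - 2)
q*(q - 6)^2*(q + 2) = q^4 - 10*q^3 + 12*q^2 + 72*q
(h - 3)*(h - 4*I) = h^2 - 3*h - 4*I*h + 12*I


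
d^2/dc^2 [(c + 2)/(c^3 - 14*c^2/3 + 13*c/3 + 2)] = 6*((c + 2)*(9*c^2 - 28*c + 13)^2 + (-9*c^2 + 28*c - (c + 2)*(9*c - 14) - 13)*(3*c^3 - 14*c^2 + 13*c + 6))/(3*c^3 - 14*c^2 + 13*c + 6)^3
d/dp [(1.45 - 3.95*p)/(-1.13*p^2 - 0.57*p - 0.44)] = (-4.4635*p^2 + 3.277*p + 2.5645)/(1.2769*p^4 + 1.2882*p^3 + 1.3193*p^2 + 0.5016*p + 0.1936)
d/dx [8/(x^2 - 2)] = -16*x/(x^2 - 2)^2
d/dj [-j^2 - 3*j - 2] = -2*j - 3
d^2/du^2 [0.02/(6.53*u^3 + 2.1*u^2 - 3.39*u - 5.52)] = (-(0.7836*u + 0.084)*(6.53*u^3 + 2.1*u^2 - 3.39*u - 5.52) + 0.02*(19.59*u^2 + 4.2*u - 3.39)*(39.18*u^2 + 8.4*u - 6.78))/(6.53*u^3 + 2.1*u^2 - 3.39*u - 5.52)^3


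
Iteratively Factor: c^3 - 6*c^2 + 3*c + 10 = (c + 1)*(c^2 - 7*c + 10) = (c - 2)*(c + 1)*(c - 5)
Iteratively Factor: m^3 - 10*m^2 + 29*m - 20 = (m - 1)*(m^2 - 9*m + 20) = (m - 5)*(m - 1)*(m - 4)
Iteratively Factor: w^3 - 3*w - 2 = (w - 2)*(w^2 + 2*w + 1) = (w - 2)*(w + 1)*(w + 1)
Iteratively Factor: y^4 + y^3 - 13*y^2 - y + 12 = (y - 3)*(y^3 + 4*y^2 - y - 4) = (y - 3)*(y - 1)*(y^2 + 5*y + 4) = (y - 3)*(y - 1)*(y + 1)*(y + 4)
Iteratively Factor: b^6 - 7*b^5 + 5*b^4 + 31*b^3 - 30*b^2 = (b - 3)*(b^5 - 4*b^4 - 7*b^3 + 10*b^2) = (b - 5)*(b - 3)*(b^4 + b^3 - 2*b^2) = b*(b - 5)*(b - 3)*(b^3 + b^2 - 2*b) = b*(b - 5)*(b - 3)*(b - 1)*(b^2 + 2*b) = b*(b - 5)*(b - 3)*(b - 1)*(b + 2)*(b)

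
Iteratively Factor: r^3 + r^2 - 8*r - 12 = (r + 2)*(r^2 - r - 6) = (r + 2)^2*(r - 3)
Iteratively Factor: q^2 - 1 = (q + 1)*(q - 1)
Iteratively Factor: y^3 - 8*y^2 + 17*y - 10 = (y - 2)*(y^2 - 6*y + 5) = (y - 5)*(y - 2)*(y - 1)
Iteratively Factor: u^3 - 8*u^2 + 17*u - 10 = (u - 1)*(u^2 - 7*u + 10) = (u - 2)*(u - 1)*(u - 5)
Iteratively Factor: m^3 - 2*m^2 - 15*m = (m + 3)*(m^2 - 5*m) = m*(m + 3)*(m - 5)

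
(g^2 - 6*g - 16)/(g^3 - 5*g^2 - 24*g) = (g + 2)/(g*(g + 3))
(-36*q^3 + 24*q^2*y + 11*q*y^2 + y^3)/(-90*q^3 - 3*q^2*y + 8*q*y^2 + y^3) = (-6*q^2 + 5*q*y + y^2)/(-15*q^2 + 2*q*y + y^2)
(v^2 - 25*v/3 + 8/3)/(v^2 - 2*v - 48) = (v - 1/3)/(v + 6)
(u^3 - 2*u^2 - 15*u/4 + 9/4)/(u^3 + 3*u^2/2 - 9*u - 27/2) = (u - 1/2)/(u + 3)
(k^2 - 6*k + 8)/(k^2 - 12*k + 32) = (k - 2)/(k - 8)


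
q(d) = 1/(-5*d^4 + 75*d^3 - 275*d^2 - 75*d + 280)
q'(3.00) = 0.00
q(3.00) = 0.00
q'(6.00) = 0.00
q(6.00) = 0.00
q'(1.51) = 0.01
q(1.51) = -0.00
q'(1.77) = 0.00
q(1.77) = -0.00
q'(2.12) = 0.00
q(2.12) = -0.00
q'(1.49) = 0.01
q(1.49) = -0.00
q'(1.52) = 0.01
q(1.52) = -0.00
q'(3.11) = 0.00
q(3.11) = -0.00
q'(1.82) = 0.00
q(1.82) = -0.00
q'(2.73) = 0.00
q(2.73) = -0.00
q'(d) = (20*d^3 - 225*d^2 + 550*d + 75)/(-5*d^4 + 75*d^3 - 275*d^2 - 75*d + 280)^2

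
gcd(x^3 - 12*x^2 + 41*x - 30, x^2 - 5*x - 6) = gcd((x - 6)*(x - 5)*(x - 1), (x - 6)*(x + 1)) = x - 6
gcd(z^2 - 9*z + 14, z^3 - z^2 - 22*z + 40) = z - 2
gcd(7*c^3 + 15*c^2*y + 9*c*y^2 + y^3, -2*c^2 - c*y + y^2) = c + y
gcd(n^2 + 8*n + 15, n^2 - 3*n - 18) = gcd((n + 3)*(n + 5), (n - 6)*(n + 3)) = n + 3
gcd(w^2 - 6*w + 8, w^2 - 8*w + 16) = w - 4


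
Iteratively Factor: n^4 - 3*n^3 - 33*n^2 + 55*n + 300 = (n + 4)*(n^3 - 7*n^2 - 5*n + 75) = (n - 5)*(n + 4)*(n^2 - 2*n - 15) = (n - 5)^2*(n + 4)*(n + 3)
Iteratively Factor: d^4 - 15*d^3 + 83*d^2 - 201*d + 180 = (d - 5)*(d^3 - 10*d^2 + 33*d - 36) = (d - 5)*(d - 4)*(d^2 - 6*d + 9) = (d - 5)*(d - 4)*(d - 3)*(d - 3)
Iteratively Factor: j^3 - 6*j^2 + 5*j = (j)*(j^2 - 6*j + 5) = j*(j - 5)*(j - 1)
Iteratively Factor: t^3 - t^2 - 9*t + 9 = (t + 3)*(t^2 - 4*t + 3) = (t - 3)*(t + 3)*(t - 1)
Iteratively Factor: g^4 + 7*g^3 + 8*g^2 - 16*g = (g + 4)*(g^3 + 3*g^2 - 4*g) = (g - 1)*(g + 4)*(g^2 + 4*g) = g*(g - 1)*(g + 4)*(g + 4)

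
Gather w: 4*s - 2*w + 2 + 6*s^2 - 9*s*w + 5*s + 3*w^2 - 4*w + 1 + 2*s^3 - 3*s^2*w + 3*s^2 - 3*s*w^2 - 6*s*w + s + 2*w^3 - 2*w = 2*s^3 + 9*s^2 + 10*s + 2*w^3 + w^2*(3 - 3*s) + w*(-3*s^2 - 15*s - 8) + 3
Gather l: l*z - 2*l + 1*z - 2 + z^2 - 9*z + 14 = l*(z - 2) + z^2 - 8*z + 12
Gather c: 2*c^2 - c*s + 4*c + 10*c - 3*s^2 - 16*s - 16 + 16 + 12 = 2*c^2 + c*(14 - s) - 3*s^2 - 16*s + 12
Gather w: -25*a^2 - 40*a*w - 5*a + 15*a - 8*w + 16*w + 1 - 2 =-25*a^2 + 10*a + w*(8 - 40*a) - 1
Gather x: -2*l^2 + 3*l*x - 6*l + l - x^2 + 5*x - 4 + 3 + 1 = -2*l^2 - 5*l - x^2 + x*(3*l + 5)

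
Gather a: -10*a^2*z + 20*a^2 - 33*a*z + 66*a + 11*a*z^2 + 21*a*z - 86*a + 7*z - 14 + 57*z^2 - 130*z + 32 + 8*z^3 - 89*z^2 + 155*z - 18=a^2*(20 - 10*z) + a*(11*z^2 - 12*z - 20) + 8*z^3 - 32*z^2 + 32*z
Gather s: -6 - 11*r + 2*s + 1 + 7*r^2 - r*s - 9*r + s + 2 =7*r^2 - 20*r + s*(3 - r) - 3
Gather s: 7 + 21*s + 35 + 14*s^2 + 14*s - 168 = 14*s^2 + 35*s - 126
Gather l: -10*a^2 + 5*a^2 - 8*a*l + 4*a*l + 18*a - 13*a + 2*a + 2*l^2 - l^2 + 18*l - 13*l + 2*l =-5*a^2 + 7*a + l^2 + l*(7 - 4*a)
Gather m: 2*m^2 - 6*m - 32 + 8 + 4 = 2*m^2 - 6*m - 20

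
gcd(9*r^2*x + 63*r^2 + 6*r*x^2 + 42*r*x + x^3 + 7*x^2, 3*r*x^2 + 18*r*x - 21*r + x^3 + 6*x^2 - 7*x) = 3*r*x + 21*r + x^2 + 7*x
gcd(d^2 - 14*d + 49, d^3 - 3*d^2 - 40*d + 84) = d - 7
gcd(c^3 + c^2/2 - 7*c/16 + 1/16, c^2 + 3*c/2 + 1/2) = c + 1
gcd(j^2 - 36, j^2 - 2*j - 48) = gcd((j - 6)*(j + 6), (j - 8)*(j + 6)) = j + 6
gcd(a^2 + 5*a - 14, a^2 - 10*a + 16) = a - 2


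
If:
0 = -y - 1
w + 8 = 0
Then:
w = -8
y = -1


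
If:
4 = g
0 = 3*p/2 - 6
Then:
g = 4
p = 4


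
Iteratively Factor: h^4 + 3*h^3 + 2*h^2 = (h + 2)*(h^3 + h^2) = h*(h + 2)*(h^2 + h) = h*(h + 1)*(h + 2)*(h)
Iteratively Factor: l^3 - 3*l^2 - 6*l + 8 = (l - 4)*(l^2 + l - 2) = (l - 4)*(l + 2)*(l - 1)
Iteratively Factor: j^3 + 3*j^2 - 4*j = (j + 4)*(j^2 - j) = j*(j + 4)*(j - 1)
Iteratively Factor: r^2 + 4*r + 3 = (r + 3)*(r + 1)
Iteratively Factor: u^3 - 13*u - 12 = (u + 1)*(u^2 - u - 12) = (u + 1)*(u + 3)*(u - 4)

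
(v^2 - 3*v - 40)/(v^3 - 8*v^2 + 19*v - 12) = (v^2 - 3*v - 40)/(v^3 - 8*v^2 + 19*v - 12)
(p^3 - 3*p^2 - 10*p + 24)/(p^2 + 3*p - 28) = (p^2 + p - 6)/(p + 7)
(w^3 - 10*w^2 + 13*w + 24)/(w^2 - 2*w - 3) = w - 8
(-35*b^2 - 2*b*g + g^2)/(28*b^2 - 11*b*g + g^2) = (-5*b - g)/(4*b - g)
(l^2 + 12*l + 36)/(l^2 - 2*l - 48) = (l + 6)/(l - 8)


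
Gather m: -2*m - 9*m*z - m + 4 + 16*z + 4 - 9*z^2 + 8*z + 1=m*(-9*z - 3) - 9*z^2 + 24*z + 9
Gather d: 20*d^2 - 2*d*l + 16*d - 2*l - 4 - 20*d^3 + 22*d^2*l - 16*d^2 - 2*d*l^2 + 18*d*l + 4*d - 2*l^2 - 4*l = -20*d^3 + d^2*(22*l + 4) + d*(-2*l^2 + 16*l + 20) - 2*l^2 - 6*l - 4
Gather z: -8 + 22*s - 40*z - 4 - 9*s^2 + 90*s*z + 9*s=-9*s^2 + 31*s + z*(90*s - 40) - 12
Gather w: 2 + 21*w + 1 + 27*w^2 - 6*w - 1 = 27*w^2 + 15*w + 2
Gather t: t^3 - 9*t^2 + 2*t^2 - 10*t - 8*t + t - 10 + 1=t^3 - 7*t^2 - 17*t - 9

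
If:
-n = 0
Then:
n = 0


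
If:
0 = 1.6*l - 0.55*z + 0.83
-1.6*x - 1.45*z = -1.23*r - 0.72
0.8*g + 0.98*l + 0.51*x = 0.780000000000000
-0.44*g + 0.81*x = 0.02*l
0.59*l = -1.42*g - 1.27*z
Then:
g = 1.64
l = -0.99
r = -1.08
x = 0.86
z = -1.37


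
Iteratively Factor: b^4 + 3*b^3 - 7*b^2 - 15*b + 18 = (b - 1)*(b^3 + 4*b^2 - 3*b - 18) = (b - 1)*(b + 3)*(b^2 + b - 6) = (b - 2)*(b - 1)*(b + 3)*(b + 3)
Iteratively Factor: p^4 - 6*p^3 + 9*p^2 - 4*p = (p - 1)*(p^3 - 5*p^2 + 4*p) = (p - 4)*(p - 1)*(p^2 - p) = (p - 4)*(p - 1)^2*(p)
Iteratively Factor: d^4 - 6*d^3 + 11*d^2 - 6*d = (d - 2)*(d^3 - 4*d^2 + 3*d) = (d - 2)*(d - 1)*(d^2 - 3*d) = (d - 3)*(d - 2)*(d - 1)*(d)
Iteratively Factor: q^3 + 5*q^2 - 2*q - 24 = (q + 4)*(q^2 + q - 6) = (q - 2)*(q + 4)*(q + 3)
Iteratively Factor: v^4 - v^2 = (v)*(v^3 - v) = v*(v - 1)*(v^2 + v) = v^2*(v - 1)*(v + 1)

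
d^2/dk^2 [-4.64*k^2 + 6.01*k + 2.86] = -9.28000000000000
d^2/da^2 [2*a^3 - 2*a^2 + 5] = 12*a - 4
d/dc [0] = 0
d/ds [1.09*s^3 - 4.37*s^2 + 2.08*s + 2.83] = 3.27*s^2 - 8.74*s + 2.08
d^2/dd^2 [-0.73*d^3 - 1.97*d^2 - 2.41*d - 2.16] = -4.38*d - 3.94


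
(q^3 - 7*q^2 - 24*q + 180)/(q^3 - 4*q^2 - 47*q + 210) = (q^2 - q - 30)/(q^2 + 2*q - 35)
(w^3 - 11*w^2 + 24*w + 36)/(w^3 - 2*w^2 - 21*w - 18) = (w - 6)/(w + 3)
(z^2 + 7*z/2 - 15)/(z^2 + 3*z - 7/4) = 2*(2*z^2 + 7*z - 30)/(4*z^2 + 12*z - 7)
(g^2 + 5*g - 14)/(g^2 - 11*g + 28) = (g^2 + 5*g - 14)/(g^2 - 11*g + 28)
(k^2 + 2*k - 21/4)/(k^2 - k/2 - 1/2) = (-4*k^2 - 8*k + 21)/(2*(-2*k^2 + k + 1))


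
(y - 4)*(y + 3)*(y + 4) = y^3 + 3*y^2 - 16*y - 48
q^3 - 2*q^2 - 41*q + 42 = (q - 7)*(q - 1)*(q + 6)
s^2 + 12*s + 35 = (s + 5)*(s + 7)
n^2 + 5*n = n*(n + 5)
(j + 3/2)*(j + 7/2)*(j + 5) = j^3 + 10*j^2 + 121*j/4 + 105/4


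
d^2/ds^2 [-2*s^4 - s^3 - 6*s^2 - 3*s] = -24*s^2 - 6*s - 12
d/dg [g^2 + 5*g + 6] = 2*g + 5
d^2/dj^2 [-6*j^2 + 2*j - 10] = -12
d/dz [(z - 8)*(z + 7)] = 2*z - 1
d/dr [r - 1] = 1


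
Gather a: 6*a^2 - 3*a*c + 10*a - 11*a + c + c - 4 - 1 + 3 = 6*a^2 + a*(-3*c - 1) + 2*c - 2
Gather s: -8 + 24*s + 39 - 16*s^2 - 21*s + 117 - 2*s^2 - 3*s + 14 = 162 - 18*s^2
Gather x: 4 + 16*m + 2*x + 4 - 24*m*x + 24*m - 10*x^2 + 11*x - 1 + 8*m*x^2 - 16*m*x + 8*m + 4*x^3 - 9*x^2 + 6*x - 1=48*m + 4*x^3 + x^2*(8*m - 19) + x*(19 - 40*m) + 6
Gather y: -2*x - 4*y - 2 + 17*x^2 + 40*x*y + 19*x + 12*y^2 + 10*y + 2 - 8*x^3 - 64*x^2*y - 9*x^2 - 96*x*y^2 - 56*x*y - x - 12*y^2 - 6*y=-8*x^3 + 8*x^2 - 96*x*y^2 + 16*x + y*(-64*x^2 - 16*x)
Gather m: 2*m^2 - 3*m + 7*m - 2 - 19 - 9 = 2*m^2 + 4*m - 30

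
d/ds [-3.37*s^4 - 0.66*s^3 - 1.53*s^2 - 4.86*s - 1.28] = -13.48*s^3 - 1.98*s^2 - 3.06*s - 4.86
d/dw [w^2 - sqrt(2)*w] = 2*w - sqrt(2)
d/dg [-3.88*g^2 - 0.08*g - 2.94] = -7.76*g - 0.08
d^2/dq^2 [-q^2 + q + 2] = -2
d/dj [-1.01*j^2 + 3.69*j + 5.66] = 3.69 - 2.02*j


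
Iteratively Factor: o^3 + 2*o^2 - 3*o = (o)*(o^2 + 2*o - 3) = o*(o + 3)*(o - 1)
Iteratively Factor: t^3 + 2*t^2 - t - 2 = (t + 1)*(t^2 + t - 2) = (t + 1)*(t + 2)*(t - 1)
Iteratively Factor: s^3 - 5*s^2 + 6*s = (s)*(s^2 - 5*s + 6) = s*(s - 2)*(s - 3)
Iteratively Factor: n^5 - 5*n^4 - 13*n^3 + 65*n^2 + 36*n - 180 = (n - 2)*(n^4 - 3*n^3 - 19*n^2 + 27*n + 90) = (n - 2)*(n + 2)*(n^3 - 5*n^2 - 9*n + 45) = (n - 5)*(n - 2)*(n + 2)*(n^2 - 9) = (n - 5)*(n - 2)*(n + 2)*(n + 3)*(n - 3)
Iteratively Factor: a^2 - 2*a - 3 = (a - 3)*(a + 1)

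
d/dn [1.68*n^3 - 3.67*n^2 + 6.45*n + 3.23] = 5.04*n^2 - 7.34*n + 6.45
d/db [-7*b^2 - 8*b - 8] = -14*b - 8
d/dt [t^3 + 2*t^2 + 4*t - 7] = 3*t^2 + 4*t + 4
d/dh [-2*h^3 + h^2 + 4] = 2*h*(1 - 3*h)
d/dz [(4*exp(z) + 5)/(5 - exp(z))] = 25*exp(z)/(exp(z) - 5)^2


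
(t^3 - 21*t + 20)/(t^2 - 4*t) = t + 4 - 5/t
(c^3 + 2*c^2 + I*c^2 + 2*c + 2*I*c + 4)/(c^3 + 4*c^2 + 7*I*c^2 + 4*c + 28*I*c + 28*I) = (c^2 + I*c + 2)/(c^2 + c*(2 + 7*I) + 14*I)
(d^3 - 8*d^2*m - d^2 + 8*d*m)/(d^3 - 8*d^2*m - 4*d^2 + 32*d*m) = (d - 1)/(d - 4)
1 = 1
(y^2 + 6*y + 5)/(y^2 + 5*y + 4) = (y + 5)/(y + 4)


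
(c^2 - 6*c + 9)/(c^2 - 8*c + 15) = (c - 3)/(c - 5)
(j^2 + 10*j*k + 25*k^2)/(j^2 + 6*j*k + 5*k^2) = (j + 5*k)/(j + k)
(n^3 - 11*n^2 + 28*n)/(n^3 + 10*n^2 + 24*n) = (n^2 - 11*n + 28)/(n^2 + 10*n + 24)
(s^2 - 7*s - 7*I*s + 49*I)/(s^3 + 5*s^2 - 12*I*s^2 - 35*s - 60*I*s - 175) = (s - 7)/(s^2 + 5*s*(1 - I) - 25*I)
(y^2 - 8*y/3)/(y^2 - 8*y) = (y - 8/3)/(y - 8)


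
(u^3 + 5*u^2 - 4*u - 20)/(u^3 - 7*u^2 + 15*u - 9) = (u^3 + 5*u^2 - 4*u - 20)/(u^3 - 7*u^2 + 15*u - 9)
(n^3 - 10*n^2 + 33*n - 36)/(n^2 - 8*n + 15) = (n^2 - 7*n + 12)/(n - 5)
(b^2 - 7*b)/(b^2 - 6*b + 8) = b*(b - 7)/(b^2 - 6*b + 8)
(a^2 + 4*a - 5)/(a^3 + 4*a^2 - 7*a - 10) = (a - 1)/(a^2 - a - 2)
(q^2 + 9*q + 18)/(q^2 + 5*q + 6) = (q + 6)/(q + 2)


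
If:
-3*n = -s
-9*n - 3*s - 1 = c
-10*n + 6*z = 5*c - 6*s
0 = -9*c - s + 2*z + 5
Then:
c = 287/379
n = -37/379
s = -111/379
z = 577/758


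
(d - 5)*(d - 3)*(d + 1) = d^3 - 7*d^2 + 7*d + 15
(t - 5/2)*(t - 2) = t^2 - 9*t/2 + 5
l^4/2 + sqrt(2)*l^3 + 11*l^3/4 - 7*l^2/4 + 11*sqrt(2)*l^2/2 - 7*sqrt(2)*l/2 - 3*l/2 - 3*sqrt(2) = (l/2 + sqrt(2))*(l - 1)*(l + 1/2)*(l + 6)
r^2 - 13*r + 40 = (r - 8)*(r - 5)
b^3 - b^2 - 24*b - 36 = (b - 6)*(b + 2)*(b + 3)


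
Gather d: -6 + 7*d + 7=7*d + 1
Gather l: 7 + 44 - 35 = 16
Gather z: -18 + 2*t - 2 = 2*t - 20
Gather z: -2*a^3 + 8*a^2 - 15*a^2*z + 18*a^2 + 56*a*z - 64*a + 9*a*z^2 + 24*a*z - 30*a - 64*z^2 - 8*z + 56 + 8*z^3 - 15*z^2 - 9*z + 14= -2*a^3 + 26*a^2 - 94*a + 8*z^3 + z^2*(9*a - 79) + z*(-15*a^2 + 80*a - 17) + 70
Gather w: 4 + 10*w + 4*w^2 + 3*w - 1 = 4*w^2 + 13*w + 3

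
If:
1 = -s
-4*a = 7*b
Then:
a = -7*b/4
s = -1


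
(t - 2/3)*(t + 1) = t^2 + t/3 - 2/3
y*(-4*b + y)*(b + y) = -4*b^2*y - 3*b*y^2 + y^3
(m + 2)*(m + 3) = m^2 + 5*m + 6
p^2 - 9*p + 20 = (p - 5)*(p - 4)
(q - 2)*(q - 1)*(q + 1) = q^3 - 2*q^2 - q + 2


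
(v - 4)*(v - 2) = v^2 - 6*v + 8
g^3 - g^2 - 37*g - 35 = (g - 7)*(g + 1)*(g + 5)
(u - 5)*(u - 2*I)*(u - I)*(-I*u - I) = -I*u^4 - 3*u^3 + 4*I*u^3 + 12*u^2 + 7*I*u^2 + 15*u - 8*I*u - 10*I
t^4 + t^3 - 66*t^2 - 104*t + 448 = (t - 8)*(t - 2)*(t + 4)*(t + 7)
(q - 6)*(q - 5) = q^2 - 11*q + 30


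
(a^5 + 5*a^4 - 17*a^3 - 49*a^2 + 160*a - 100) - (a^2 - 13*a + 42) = a^5 + 5*a^4 - 17*a^3 - 50*a^2 + 173*a - 142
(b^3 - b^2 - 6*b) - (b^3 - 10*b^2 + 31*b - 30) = 9*b^2 - 37*b + 30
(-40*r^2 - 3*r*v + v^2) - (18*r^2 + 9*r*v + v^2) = -58*r^2 - 12*r*v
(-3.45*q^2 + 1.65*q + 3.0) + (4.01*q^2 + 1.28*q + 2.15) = 0.56*q^2 + 2.93*q + 5.15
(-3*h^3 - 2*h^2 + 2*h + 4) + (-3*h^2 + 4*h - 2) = -3*h^3 - 5*h^2 + 6*h + 2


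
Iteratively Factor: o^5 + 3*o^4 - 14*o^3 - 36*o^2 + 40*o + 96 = (o + 2)*(o^4 + o^3 - 16*o^2 - 4*o + 48) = (o - 2)*(o + 2)*(o^3 + 3*o^2 - 10*o - 24) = (o - 2)*(o + 2)*(o + 4)*(o^2 - o - 6) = (o - 2)*(o + 2)^2*(o + 4)*(o - 3)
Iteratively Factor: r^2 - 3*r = (r)*(r - 3)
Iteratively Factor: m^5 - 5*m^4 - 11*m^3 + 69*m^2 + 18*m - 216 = (m - 3)*(m^4 - 2*m^3 - 17*m^2 + 18*m + 72) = (m - 4)*(m - 3)*(m^3 + 2*m^2 - 9*m - 18) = (m - 4)*(m - 3)^2*(m^2 + 5*m + 6) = (m - 4)*(m - 3)^2*(m + 3)*(m + 2)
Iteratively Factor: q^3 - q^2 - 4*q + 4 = (q - 1)*(q^2 - 4) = (q - 2)*(q - 1)*(q + 2)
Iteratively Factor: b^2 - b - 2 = (b - 2)*(b + 1)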